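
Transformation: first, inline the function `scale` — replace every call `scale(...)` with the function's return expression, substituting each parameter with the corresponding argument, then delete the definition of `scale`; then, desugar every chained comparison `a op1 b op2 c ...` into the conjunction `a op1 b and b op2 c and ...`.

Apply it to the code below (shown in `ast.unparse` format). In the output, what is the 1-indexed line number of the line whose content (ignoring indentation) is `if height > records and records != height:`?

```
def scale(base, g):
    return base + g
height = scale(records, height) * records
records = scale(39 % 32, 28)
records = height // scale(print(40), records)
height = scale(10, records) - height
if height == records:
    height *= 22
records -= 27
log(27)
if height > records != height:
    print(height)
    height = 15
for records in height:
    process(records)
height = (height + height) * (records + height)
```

9

Transformed code:
height = (records + height) * records
records = 39 % 32 + 28
records = height // (print(40) + records)
height = 10 + records - height
if height == records:
    height *= 22
records -= 27
log(27)
if height > records and records != height:
    print(height)
    height = 15
for records in height:
    process(records)
height = (height + height) * (records + height)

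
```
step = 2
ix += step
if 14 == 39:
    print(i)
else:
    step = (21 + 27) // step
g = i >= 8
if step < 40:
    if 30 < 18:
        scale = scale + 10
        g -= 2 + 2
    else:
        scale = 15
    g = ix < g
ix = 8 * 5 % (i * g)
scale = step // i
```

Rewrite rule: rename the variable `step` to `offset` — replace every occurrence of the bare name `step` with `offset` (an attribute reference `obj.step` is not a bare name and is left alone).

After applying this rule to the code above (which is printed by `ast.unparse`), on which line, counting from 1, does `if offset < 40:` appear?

8

Transformed code:
offset = 2
ix += offset
if 14 == 39:
    print(i)
else:
    offset = (21 + 27) // offset
g = i >= 8
if offset < 40:
    if 30 < 18:
        scale = scale + 10
        g -= 2 + 2
    else:
        scale = 15
    g = ix < g
ix = 8 * 5 % (i * g)
scale = offset // i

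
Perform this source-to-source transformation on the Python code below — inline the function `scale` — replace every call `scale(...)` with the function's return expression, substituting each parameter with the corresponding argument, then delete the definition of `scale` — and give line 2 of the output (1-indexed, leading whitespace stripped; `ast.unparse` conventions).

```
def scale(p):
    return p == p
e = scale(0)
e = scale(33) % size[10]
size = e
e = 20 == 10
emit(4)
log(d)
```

e = (33 == 33) % size[10]

Transformed code:
e = 0 == 0
e = (33 == 33) % size[10]
size = e
e = 20 == 10
emit(4)
log(d)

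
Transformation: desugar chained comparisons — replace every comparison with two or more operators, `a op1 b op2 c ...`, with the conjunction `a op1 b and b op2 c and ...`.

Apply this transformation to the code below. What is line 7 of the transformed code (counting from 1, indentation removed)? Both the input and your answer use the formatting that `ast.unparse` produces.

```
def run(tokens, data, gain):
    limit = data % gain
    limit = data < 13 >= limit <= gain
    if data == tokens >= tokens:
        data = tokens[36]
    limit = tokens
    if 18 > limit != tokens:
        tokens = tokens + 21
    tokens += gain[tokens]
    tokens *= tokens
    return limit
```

if 18 > limit and limit != tokens:

Transformed code:
def run(tokens, data, gain):
    limit = data % gain
    limit = data < 13 and 13 >= limit and (limit <= gain)
    if data == tokens and tokens >= tokens:
        data = tokens[36]
    limit = tokens
    if 18 > limit and limit != tokens:
        tokens = tokens + 21
    tokens += gain[tokens]
    tokens *= tokens
    return limit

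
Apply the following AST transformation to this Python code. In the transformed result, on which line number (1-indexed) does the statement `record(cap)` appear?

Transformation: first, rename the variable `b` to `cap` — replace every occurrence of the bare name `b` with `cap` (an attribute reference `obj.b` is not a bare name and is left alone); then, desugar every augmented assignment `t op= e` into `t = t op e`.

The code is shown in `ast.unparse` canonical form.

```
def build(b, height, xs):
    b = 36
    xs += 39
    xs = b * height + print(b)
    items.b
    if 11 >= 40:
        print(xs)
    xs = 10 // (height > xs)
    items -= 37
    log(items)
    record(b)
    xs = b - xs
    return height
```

Transformed code:
def build(cap, height, xs):
    cap = 36
    xs = xs + 39
    xs = cap * height + print(cap)
    items.b
    if 11 >= 40:
        print(xs)
    xs = 10 // (height > xs)
    items = items - 37
    log(items)
    record(cap)
    xs = cap - xs
    return height

11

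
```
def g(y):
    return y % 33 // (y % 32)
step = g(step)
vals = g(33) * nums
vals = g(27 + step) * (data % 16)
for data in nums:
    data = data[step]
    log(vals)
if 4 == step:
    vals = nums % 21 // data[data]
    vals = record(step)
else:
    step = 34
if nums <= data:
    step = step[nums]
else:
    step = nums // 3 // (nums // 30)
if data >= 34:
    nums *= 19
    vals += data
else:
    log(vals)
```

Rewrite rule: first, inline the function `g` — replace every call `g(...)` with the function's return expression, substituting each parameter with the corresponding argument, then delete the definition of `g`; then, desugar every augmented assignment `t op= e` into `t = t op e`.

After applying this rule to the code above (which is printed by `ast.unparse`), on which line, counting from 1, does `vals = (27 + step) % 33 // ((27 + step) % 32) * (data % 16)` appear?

3

Transformed code:
step = step % 33 // (step % 32)
vals = 33 % 33 // (33 % 32) * nums
vals = (27 + step) % 33 // ((27 + step) % 32) * (data % 16)
for data in nums:
    data = data[step]
    log(vals)
if 4 == step:
    vals = nums % 21 // data[data]
    vals = record(step)
else:
    step = 34
if nums <= data:
    step = step[nums]
else:
    step = nums // 3 // (nums // 30)
if data >= 34:
    nums = nums * 19
    vals = vals + data
else:
    log(vals)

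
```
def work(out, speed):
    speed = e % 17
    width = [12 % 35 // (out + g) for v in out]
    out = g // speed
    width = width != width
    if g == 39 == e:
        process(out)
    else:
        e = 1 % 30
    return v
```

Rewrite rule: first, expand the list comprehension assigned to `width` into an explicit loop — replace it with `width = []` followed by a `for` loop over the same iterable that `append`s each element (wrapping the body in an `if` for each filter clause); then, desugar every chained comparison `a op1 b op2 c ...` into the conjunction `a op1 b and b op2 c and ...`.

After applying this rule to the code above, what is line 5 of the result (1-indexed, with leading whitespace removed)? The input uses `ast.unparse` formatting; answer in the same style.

Transformed code:
def work(out, speed):
    speed = e % 17
    width = []
    for v in out:
        width.append(12 % 35 // (out + g))
    out = g // speed
    width = width != width
    if g == 39 and 39 == e:
        process(out)
    else:
        e = 1 % 30
    return v

width.append(12 % 35 // (out + g))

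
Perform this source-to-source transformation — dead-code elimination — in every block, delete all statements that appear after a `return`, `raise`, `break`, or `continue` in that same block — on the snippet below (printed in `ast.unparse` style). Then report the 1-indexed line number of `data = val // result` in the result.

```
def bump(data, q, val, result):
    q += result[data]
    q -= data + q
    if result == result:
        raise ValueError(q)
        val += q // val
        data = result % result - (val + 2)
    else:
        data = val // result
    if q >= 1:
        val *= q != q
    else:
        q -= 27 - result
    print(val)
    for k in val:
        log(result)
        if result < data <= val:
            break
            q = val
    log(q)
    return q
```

7

Transformed code:
def bump(data, q, val, result):
    q += result[data]
    q -= data + q
    if result == result:
        raise ValueError(q)
    else:
        data = val // result
    if q >= 1:
        val *= q != q
    else:
        q -= 27 - result
    print(val)
    for k in val:
        log(result)
        if result < data <= val:
            break
    log(q)
    return q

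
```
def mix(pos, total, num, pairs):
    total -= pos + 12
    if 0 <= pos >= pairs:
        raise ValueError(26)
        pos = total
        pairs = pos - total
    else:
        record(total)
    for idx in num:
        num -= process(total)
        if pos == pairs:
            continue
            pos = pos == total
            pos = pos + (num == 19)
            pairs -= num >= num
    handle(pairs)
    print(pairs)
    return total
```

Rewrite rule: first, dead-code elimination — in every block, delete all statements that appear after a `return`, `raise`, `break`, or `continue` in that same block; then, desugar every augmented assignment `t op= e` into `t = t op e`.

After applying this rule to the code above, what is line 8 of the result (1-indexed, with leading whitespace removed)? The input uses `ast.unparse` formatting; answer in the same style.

Transformed code:
def mix(pos, total, num, pairs):
    total = total - (pos + 12)
    if 0 <= pos >= pairs:
        raise ValueError(26)
    else:
        record(total)
    for idx in num:
        num = num - process(total)
        if pos == pairs:
            continue
    handle(pairs)
    print(pairs)
    return total

num = num - process(total)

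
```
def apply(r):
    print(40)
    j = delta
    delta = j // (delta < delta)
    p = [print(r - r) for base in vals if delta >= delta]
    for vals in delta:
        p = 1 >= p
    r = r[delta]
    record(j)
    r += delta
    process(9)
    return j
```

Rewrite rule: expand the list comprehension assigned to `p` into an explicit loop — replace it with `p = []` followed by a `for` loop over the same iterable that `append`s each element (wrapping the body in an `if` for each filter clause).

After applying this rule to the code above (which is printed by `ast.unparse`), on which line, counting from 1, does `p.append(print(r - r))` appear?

Transformed code:
def apply(r):
    print(40)
    j = delta
    delta = j // (delta < delta)
    p = []
    for base in vals:
        if delta >= delta:
            p.append(print(r - r))
    for vals in delta:
        p = 1 >= p
    r = r[delta]
    record(j)
    r += delta
    process(9)
    return j

8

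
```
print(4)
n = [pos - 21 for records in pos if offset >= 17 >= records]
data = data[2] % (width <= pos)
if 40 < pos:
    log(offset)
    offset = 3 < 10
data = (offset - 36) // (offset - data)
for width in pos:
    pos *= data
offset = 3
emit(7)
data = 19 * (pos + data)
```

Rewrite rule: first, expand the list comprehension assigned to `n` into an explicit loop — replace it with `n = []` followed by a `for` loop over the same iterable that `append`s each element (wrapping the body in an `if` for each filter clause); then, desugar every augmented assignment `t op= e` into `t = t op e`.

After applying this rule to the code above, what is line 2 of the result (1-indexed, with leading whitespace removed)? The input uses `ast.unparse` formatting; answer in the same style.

Transformed code:
print(4)
n = []
for records in pos:
    if offset >= 17 >= records:
        n.append(pos - 21)
data = data[2] % (width <= pos)
if 40 < pos:
    log(offset)
    offset = 3 < 10
data = (offset - 36) // (offset - data)
for width in pos:
    pos = pos * data
offset = 3
emit(7)
data = 19 * (pos + data)

n = []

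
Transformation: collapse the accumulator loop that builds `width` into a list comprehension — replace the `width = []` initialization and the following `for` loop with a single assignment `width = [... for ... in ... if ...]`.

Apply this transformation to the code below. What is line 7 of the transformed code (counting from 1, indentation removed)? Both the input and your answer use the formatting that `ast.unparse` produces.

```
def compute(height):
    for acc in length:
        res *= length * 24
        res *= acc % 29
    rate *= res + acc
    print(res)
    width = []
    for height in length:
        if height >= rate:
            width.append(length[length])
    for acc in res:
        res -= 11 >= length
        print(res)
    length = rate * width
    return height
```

Transformed code:
def compute(height):
    for acc in length:
        res *= length * 24
        res *= acc % 29
    rate *= res + acc
    print(res)
    width = [length[length] for height in length if height >= rate]
    for acc in res:
        res -= 11 >= length
        print(res)
    length = rate * width
    return height

width = [length[length] for height in length if height >= rate]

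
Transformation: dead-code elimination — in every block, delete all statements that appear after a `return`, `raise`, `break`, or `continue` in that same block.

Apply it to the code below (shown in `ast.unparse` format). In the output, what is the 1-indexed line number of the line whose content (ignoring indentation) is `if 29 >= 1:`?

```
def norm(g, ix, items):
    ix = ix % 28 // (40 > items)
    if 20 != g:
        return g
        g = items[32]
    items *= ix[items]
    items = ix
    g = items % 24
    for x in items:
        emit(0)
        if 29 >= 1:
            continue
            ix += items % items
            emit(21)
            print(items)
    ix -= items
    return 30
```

10

Transformed code:
def norm(g, ix, items):
    ix = ix % 28 // (40 > items)
    if 20 != g:
        return g
    items *= ix[items]
    items = ix
    g = items % 24
    for x in items:
        emit(0)
        if 29 >= 1:
            continue
    ix -= items
    return 30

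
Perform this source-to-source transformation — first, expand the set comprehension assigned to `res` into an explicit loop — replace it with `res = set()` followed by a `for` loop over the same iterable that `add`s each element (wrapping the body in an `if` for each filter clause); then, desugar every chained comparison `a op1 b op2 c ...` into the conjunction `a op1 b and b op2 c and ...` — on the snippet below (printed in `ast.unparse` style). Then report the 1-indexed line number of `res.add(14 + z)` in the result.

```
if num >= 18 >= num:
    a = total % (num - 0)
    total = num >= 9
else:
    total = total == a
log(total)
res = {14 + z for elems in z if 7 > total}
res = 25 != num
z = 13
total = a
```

Transformed code:
if num >= 18 and 18 >= num:
    a = total % (num - 0)
    total = num >= 9
else:
    total = total == a
log(total)
res = set()
for elems in z:
    if 7 > total:
        res.add(14 + z)
res = 25 != num
z = 13
total = a

10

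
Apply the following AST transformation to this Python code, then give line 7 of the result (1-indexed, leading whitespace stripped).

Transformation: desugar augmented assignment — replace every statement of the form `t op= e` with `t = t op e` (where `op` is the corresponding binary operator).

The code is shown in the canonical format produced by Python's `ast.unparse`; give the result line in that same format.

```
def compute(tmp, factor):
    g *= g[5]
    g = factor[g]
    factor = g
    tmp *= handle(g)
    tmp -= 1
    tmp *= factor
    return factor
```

tmp = tmp * factor

Transformed code:
def compute(tmp, factor):
    g = g * g[5]
    g = factor[g]
    factor = g
    tmp = tmp * handle(g)
    tmp = tmp - 1
    tmp = tmp * factor
    return factor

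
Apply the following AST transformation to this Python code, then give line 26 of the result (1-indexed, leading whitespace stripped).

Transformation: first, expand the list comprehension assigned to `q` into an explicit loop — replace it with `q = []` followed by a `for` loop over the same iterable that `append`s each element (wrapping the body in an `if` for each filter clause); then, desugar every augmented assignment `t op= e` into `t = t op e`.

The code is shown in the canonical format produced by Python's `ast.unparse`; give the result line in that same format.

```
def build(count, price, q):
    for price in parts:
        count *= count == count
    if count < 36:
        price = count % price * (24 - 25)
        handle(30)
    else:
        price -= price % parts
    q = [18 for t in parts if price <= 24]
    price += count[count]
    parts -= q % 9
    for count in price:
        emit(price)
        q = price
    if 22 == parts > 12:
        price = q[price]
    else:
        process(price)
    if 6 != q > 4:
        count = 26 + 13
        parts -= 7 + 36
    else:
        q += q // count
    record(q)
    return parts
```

Transformed code:
def build(count, price, q):
    for price in parts:
        count = count * (count == count)
    if count < 36:
        price = count % price * (24 - 25)
        handle(30)
    else:
        price = price - price % parts
    q = []
    for t in parts:
        if price <= 24:
            q.append(18)
    price = price + count[count]
    parts = parts - q % 9
    for count in price:
        emit(price)
        q = price
    if 22 == parts > 12:
        price = q[price]
    else:
        process(price)
    if 6 != q > 4:
        count = 26 + 13
        parts = parts - (7 + 36)
    else:
        q = q + q // count
    record(q)
    return parts

q = q + q // count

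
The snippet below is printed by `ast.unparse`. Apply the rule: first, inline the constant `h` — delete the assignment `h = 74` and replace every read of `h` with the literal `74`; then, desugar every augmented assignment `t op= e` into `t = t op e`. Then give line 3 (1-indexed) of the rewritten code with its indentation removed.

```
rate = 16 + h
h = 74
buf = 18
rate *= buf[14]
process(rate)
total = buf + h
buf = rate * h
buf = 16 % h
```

rate = rate * buf[14]

Transformed code:
rate = 16 + 74
buf = 18
rate = rate * buf[14]
process(rate)
total = buf + 74
buf = rate * 74
buf = 16 % 74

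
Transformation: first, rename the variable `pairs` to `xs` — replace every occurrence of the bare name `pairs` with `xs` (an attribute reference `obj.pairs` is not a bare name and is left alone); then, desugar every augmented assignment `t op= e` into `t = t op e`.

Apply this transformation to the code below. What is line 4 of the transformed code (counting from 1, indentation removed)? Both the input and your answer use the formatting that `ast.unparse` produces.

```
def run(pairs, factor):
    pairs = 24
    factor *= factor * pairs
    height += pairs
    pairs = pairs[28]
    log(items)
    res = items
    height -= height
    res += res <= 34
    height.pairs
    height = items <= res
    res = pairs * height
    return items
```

height = height + xs

Transformed code:
def run(xs, factor):
    xs = 24
    factor = factor * (factor * xs)
    height = height + xs
    xs = xs[28]
    log(items)
    res = items
    height = height - height
    res = res + (res <= 34)
    height.pairs
    height = items <= res
    res = xs * height
    return items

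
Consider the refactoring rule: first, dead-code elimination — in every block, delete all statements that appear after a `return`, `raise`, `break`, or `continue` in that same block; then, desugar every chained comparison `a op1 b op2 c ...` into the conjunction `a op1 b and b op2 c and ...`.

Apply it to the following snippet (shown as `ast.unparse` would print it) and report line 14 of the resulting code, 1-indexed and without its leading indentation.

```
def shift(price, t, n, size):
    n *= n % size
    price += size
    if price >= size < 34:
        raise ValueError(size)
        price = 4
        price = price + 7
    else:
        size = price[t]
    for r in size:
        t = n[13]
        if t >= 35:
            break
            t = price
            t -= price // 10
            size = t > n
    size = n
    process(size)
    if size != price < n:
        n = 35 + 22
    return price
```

if size != price and price < n:

Transformed code:
def shift(price, t, n, size):
    n *= n % size
    price += size
    if price >= size and size < 34:
        raise ValueError(size)
    else:
        size = price[t]
    for r in size:
        t = n[13]
        if t >= 35:
            break
    size = n
    process(size)
    if size != price and price < n:
        n = 35 + 22
    return price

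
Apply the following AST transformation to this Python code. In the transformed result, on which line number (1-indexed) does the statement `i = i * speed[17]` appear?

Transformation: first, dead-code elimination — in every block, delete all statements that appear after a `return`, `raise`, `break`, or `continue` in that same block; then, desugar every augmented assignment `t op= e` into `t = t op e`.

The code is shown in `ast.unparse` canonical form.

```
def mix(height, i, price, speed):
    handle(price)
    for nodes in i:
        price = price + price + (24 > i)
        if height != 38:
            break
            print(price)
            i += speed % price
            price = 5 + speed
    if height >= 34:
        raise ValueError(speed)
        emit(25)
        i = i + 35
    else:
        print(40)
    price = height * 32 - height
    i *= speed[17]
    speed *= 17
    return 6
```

12

Transformed code:
def mix(height, i, price, speed):
    handle(price)
    for nodes in i:
        price = price + price + (24 > i)
        if height != 38:
            break
    if height >= 34:
        raise ValueError(speed)
    else:
        print(40)
    price = height * 32 - height
    i = i * speed[17]
    speed = speed * 17
    return 6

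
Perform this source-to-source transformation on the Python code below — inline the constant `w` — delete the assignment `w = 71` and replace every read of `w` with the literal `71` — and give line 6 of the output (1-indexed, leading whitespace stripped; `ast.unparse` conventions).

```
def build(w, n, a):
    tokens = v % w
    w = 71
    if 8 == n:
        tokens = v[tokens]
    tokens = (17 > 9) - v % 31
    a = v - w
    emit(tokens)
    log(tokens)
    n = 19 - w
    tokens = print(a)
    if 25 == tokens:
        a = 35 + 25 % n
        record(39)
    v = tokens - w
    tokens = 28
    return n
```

a = v - 71

Transformed code:
def build(w, n, a):
    tokens = v % 71
    if 8 == n:
        tokens = v[tokens]
    tokens = (17 > 9) - v % 31
    a = v - 71
    emit(tokens)
    log(tokens)
    n = 19 - 71
    tokens = print(a)
    if 25 == tokens:
        a = 35 + 25 % n
        record(39)
    v = tokens - 71
    tokens = 28
    return n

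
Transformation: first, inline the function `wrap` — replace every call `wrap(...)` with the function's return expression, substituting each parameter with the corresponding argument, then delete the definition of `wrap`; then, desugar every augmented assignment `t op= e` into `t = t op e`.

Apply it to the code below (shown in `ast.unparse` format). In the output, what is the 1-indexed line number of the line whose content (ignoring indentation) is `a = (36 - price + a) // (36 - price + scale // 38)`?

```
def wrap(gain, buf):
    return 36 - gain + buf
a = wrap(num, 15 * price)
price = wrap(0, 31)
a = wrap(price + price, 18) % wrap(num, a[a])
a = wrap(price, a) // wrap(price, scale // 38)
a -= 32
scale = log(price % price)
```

Transformed code:
a = 36 - num + 15 * price
price = 36 - 0 + 31
a = (36 - (price + price) + 18) % (36 - num + a[a])
a = (36 - price + a) // (36 - price + scale // 38)
a = a - 32
scale = log(price % price)

4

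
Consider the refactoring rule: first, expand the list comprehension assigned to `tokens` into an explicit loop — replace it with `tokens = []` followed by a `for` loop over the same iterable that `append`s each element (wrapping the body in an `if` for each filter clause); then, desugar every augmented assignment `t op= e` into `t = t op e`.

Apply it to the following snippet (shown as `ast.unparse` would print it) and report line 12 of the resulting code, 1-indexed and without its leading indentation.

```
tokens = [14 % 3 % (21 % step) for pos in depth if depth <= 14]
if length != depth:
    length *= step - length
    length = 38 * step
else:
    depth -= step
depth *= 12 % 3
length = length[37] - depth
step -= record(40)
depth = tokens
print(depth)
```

step = step - record(40)

Transformed code:
tokens = []
for pos in depth:
    if depth <= 14:
        tokens.append(14 % 3 % (21 % step))
if length != depth:
    length = length * (step - length)
    length = 38 * step
else:
    depth = depth - step
depth = depth * (12 % 3)
length = length[37] - depth
step = step - record(40)
depth = tokens
print(depth)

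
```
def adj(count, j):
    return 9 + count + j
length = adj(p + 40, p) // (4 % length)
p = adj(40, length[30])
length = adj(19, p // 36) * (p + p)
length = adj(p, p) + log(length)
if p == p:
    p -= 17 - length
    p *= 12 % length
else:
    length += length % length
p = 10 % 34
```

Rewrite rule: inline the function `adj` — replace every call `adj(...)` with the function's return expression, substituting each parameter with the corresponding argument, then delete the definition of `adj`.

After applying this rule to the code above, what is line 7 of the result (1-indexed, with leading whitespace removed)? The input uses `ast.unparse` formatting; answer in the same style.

p *= 12 % length

Transformed code:
length = (9 + (p + 40) + p) // (4 % length)
p = 9 + 40 + length[30]
length = (9 + 19 + p // 36) * (p + p)
length = 9 + p + p + log(length)
if p == p:
    p -= 17 - length
    p *= 12 % length
else:
    length += length % length
p = 10 % 34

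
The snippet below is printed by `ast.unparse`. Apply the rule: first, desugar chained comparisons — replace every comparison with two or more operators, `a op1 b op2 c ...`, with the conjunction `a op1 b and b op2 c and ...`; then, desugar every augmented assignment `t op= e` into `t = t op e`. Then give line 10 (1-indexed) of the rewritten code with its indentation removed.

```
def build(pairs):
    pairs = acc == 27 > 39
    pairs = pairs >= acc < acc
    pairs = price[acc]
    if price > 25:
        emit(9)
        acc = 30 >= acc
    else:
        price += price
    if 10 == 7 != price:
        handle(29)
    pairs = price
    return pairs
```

Transformed code:
def build(pairs):
    pairs = acc == 27 and 27 > 39
    pairs = pairs >= acc and acc < acc
    pairs = price[acc]
    if price > 25:
        emit(9)
        acc = 30 >= acc
    else:
        price = price + price
    if 10 == 7 and 7 != price:
        handle(29)
    pairs = price
    return pairs

if 10 == 7 and 7 != price:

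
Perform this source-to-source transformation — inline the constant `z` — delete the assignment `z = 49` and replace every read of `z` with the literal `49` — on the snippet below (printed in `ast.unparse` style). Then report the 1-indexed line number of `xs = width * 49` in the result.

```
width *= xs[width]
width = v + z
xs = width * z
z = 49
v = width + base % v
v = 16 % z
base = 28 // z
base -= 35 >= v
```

Transformed code:
width *= xs[width]
width = v + 49
xs = width * 49
v = width + base % v
v = 16 % 49
base = 28 // 49
base -= 35 >= v

3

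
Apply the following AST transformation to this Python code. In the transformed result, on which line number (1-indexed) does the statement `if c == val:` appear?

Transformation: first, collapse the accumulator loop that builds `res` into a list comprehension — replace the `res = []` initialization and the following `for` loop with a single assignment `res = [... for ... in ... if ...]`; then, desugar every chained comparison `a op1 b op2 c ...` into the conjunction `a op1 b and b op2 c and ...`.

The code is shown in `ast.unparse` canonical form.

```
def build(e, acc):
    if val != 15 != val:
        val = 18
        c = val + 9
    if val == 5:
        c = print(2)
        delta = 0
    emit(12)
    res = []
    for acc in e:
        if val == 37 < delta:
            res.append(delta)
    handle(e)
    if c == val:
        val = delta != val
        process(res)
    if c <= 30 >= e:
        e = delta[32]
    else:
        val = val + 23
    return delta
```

11

Transformed code:
def build(e, acc):
    if val != 15 and 15 != val:
        val = 18
        c = val + 9
    if val == 5:
        c = print(2)
        delta = 0
    emit(12)
    res = [delta for acc in e if val == 37 and 37 < delta]
    handle(e)
    if c == val:
        val = delta != val
        process(res)
    if c <= 30 and 30 >= e:
        e = delta[32]
    else:
        val = val + 23
    return delta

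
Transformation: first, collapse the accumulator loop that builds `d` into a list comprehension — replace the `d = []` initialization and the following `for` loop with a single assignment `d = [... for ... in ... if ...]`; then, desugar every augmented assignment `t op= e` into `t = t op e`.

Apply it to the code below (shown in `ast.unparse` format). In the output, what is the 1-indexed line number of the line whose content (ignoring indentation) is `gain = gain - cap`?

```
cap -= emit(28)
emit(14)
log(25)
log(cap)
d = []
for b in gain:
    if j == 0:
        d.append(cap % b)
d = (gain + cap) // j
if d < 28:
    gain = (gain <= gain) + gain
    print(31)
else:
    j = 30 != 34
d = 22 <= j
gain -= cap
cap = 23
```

Transformed code:
cap = cap - emit(28)
emit(14)
log(25)
log(cap)
d = [cap % b for b in gain if j == 0]
d = (gain + cap) // j
if d < 28:
    gain = (gain <= gain) + gain
    print(31)
else:
    j = 30 != 34
d = 22 <= j
gain = gain - cap
cap = 23

13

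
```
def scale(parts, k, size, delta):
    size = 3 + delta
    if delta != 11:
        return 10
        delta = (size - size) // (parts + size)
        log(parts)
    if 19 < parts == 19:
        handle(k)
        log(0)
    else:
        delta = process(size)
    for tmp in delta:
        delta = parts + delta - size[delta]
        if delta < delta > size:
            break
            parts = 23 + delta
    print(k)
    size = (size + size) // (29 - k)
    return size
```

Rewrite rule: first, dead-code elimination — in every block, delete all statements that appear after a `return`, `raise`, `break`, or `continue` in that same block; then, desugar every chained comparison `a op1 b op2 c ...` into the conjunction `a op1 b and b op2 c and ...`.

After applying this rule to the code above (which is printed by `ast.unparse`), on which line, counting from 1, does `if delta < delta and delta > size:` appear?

Transformed code:
def scale(parts, k, size, delta):
    size = 3 + delta
    if delta != 11:
        return 10
    if 19 < parts and parts == 19:
        handle(k)
        log(0)
    else:
        delta = process(size)
    for tmp in delta:
        delta = parts + delta - size[delta]
        if delta < delta and delta > size:
            break
    print(k)
    size = (size + size) // (29 - k)
    return size

12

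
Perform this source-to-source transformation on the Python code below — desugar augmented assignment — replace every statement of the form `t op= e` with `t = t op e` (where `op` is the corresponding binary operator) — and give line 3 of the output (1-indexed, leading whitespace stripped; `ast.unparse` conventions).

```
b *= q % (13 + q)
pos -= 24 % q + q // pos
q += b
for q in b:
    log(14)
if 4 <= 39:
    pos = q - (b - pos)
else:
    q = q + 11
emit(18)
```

q = q + b

Transformed code:
b = b * (q % (13 + q))
pos = pos - (24 % q + q // pos)
q = q + b
for q in b:
    log(14)
if 4 <= 39:
    pos = q - (b - pos)
else:
    q = q + 11
emit(18)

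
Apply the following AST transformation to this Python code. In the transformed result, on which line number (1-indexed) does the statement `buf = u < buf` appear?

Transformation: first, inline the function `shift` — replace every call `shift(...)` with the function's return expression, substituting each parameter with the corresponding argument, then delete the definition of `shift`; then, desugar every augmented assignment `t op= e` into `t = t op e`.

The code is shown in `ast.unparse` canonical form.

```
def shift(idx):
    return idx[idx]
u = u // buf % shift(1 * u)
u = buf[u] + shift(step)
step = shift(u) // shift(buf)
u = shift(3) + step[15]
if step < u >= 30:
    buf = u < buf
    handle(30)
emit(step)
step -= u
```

6

Transformed code:
u = u // buf % (1 * u)[1 * u]
u = buf[u] + step[step]
step = u[u] // buf[buf]
u = 3[3] + step[15]
if step < u >= 30:
    buf = u < buf
    handle(30)
emit(step)
step = step - u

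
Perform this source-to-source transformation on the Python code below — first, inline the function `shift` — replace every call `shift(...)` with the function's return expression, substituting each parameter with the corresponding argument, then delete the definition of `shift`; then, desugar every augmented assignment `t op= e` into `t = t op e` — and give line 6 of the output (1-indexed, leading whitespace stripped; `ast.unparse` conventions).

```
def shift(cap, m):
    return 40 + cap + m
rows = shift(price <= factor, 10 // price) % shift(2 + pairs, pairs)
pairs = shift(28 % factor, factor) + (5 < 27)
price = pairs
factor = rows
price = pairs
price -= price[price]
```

price = price - price[price]

Transformed code:
rows = (40 + (price <= factor) + 10 // price) % (40 + (2 + pairs) + pairs)
pairs = 40 + 28 % factor + factor + (5 < 27)
price = pairs
factor = rows
price = pairs
price = price - price[price]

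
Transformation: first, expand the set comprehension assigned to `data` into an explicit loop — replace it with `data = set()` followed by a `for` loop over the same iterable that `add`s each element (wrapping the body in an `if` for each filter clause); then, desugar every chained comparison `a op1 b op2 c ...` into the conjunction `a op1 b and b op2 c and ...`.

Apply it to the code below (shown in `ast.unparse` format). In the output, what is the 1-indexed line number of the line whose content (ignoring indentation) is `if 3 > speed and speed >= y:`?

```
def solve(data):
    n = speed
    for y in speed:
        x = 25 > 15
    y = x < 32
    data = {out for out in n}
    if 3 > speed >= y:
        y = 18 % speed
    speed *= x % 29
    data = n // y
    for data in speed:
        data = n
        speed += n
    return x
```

9

Transformed code:
def solve(data):
    n = speed
    for y in speed:
        x = 25 > 15
    y = x < 32
    data = set()
    for out in n:
        data.add(out)
    if 3 > speed and speed >= y:
        y = 18 % speed
    speed *= x % 29
    data = n // y
    for data in speed:
        data = n
        speed += n
    return x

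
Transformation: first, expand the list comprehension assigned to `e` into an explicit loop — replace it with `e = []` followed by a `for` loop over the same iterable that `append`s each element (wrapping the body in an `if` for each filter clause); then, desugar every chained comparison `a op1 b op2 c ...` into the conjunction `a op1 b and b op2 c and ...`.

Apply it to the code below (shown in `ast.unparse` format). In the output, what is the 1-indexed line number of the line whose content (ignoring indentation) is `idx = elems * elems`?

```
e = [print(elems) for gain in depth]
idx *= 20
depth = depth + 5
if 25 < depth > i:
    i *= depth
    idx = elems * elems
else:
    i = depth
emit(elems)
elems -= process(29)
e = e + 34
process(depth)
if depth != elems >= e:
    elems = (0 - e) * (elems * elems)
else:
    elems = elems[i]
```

Transformed code:
e = []
for gain in depth:
    e.append(print(elems))
idx *= 20
depth = depth + 5
if 25 < depth and depth > i:
    i *= depth
    idx = elems * elems
else:
    i = depth
emit(elems)
elems -= process(29)
e = e + 34
process(depth)
if depth != elems and elems >= e:
    elems = (0 - e) * (elems * elems)
else:
    elems = elems[i]

8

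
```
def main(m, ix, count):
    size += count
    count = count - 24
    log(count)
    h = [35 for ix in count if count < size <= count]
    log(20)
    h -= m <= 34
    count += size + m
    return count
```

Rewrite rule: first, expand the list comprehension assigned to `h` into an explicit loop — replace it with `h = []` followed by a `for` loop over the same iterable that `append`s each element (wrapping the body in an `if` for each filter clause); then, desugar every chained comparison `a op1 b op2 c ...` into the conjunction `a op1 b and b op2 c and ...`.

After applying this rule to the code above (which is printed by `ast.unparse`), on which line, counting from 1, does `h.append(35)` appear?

8

Transformed code:
def main(m, ix, count):
    size += count
    count = count - 24
    log(count)
    h = []
    for ix in count:
        if count < size and size <= count:
            h.append(35)
    log(20)
    h -= m <= 34
    count += size + m
    return count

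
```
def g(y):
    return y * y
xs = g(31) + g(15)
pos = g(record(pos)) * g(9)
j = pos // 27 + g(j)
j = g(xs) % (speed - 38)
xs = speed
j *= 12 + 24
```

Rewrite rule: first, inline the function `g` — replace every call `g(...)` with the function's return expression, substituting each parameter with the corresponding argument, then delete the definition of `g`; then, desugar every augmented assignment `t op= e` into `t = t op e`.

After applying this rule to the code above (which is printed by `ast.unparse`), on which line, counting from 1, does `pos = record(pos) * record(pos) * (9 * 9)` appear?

2

Transformed code:
xs = 31 * 31 + 15 * 15
pos = record(pos) * record(pos) * (9 * 9)
j = pos // 27 + j * j
j = xs * xs % (speed - 38)
xs = speed
j = j * (12 + 24)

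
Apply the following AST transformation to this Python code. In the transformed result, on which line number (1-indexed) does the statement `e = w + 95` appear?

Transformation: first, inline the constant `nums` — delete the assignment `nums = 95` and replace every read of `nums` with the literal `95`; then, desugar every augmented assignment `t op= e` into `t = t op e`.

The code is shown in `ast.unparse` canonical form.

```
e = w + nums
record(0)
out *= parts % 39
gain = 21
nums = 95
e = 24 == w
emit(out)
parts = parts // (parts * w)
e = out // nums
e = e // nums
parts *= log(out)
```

1

Transformed code:
e = w + 95
record(0)
out = out * (parts % 39)
gain = 21
e = 24 == w
emit(out)
parts = parts // (parts * w)
e = out // 95
e = e // 95
parts = parts * log(out)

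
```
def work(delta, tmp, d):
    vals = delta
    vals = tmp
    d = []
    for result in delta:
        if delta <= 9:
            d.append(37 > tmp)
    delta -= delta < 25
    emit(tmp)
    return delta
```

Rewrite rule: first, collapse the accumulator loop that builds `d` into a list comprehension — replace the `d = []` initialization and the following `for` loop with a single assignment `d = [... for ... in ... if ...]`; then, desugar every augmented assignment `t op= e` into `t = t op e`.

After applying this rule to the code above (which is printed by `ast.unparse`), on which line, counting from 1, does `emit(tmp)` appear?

Transformed code:
def work(delta, tmp, d):
    vals = delta
    vals = tmp
    d = [37 > tmp for result in delta if delta <= 9]
    delta = delta - (delta < 25)
    emit(tmp)
    return delta

6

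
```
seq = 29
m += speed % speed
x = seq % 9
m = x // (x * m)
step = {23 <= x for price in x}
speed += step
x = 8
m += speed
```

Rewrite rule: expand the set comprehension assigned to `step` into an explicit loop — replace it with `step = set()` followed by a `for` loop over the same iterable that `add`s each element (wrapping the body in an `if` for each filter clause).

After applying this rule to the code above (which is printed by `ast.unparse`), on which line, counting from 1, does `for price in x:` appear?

6

Transformed code:
seq = 29
m += speed % speed
x = seq % 9
m = x // (x * m)
step = set()
for price in x:
    step.add(23 <= x)
speed += step
x = 8
m += speed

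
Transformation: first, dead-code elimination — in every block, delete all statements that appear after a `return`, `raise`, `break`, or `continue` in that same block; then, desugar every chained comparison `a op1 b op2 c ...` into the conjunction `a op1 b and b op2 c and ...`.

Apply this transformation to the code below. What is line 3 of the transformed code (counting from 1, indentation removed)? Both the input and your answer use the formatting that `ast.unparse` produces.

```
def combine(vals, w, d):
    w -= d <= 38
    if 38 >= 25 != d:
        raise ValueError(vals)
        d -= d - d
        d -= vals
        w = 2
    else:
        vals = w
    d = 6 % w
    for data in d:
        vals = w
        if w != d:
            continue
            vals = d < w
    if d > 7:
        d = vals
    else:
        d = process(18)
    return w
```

Transformed code:
def combine(vals, w, d):
    w -= d <= 38
    if 38 >= 25 and 25 != d:
        raise ValueError(vals)
    else:
        vals = w
    d = 6 % w
    for data in d:
        vals = w
        if w != d:
            continue
    if d > 7:
        d = vals
    else:
        d = process(18)
    return w

if 38 >= 25 and 25 != d: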